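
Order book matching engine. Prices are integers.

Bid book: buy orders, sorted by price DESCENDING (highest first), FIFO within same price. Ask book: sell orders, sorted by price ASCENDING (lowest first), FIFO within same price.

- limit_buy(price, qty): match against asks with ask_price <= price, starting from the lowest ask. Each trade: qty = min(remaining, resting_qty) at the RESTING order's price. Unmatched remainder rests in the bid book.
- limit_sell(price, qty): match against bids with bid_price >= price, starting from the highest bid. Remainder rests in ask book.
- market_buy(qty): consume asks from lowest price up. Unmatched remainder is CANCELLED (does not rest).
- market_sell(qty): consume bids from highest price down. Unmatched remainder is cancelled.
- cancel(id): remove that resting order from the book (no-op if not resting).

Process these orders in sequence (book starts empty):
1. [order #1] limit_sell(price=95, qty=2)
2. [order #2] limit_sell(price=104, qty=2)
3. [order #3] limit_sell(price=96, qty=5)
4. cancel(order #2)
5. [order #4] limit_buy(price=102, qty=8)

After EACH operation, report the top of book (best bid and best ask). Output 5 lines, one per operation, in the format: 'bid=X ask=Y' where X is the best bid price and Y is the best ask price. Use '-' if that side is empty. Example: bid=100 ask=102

After op 1 [order #1] limit_sell(price=95, qty=2): fills=none; bids=[-] asks=[#1:2@95]
After op 2 [order #2] limit_sell(price=104, qty=2): fills=none; bids=[-] asks=[#1:2@95 #2:2@104]
After op 3 [order #3] limit_sell(price=96, qty=5): fills=none; bids=[-] asks=[#1:2@95 #3:5@96 #2:2@104]
After op 4 cancel(order #2): fills=none; bids=[-] asks=[#1:2@95 #3:5@96]
After op 5 [order #4] limit_buy(price=102, qty=8): fills=#4x#1:2@95 #4x#3:5@96; bids=[#4:1@102] asks=[-]

Answer: bid=- ask=95
bid=- ask=95
bid=- ask=95
bid=- ask=95
bid=102 ask=-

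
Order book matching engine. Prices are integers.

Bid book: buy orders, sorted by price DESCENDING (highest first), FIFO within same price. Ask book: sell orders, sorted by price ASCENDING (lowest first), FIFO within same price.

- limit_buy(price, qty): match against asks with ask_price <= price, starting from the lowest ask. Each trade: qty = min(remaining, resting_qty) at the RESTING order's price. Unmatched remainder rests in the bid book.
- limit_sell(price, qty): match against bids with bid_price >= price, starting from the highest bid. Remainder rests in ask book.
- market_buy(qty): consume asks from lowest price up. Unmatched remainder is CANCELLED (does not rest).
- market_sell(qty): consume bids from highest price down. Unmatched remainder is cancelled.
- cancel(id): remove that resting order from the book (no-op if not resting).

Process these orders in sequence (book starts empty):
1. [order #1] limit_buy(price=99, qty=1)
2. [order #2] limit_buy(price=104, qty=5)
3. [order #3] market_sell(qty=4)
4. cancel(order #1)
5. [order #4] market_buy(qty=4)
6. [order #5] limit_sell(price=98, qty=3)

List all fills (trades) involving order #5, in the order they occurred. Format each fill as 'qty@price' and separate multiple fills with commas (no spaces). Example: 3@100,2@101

After op 1 [order #1] limit_buy(price=99, qty=1): fills=none; bids=[#1:1@99] asks=[-]
After op 2 [order #2] limit_buy(price=104, qty=5): fills=none; bids=[#2:5@104 #1:1@99] asks=[-]
After op 3 [order #3] market_sell(qty=4): fills=#2x#3:4@104; bids=[#2:1@104 #1:1@99] asks=[-]
After op 4 cancel(order #1): fills=none; bids=[#2:1@104] asks=[-]
After op 5 [order #4] market_buy(qty=4): fills=none; bids=[#2:1@104] asks=[-]
After op 6 [order #5] limit_sell(price=98, qty=3): fills=#2x#5:1@104; bids=[-] asks=[#5:2@98]

Answer: 1@104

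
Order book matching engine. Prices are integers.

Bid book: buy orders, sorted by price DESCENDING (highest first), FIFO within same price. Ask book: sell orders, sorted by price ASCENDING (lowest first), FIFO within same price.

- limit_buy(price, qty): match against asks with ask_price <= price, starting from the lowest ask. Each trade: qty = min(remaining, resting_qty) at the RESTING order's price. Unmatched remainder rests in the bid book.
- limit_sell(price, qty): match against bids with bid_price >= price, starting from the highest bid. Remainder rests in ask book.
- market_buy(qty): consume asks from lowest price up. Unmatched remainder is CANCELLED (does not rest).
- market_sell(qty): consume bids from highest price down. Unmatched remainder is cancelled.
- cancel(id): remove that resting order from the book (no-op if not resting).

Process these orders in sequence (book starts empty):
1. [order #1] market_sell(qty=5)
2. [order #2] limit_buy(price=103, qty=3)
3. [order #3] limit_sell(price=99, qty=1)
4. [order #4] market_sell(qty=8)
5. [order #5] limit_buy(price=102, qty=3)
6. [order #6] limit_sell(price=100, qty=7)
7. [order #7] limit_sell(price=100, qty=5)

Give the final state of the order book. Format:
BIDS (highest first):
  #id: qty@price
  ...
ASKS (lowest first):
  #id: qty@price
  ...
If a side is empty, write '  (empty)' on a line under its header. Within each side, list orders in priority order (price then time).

After op 1 [order #1] market_sell(qty=5): fills=none; bids=[-] asks=[-]
After op 2 [order #2] limit_buy(price=103, qty=3): fills=none; bids=[#2:3@103] asks=[-]
After op 3 [order #3] limit_sell(price=99, qty=1): fills=#2x#3:1@103; bids=[#2:2@103] asks=[-]
After op 4 [order #4] market_sell(qty=8): fills=#2x#4:2@103; bids=[-] asks=[-]
After op 5 [order #5] limit_buy(price=102, qty=3): fills=none; bids=[#5:3@102] asks=[-]
After op 6 [order #6] limit_sell(price=100, qty=7): fills=#5x#6:3@102; bids=[-] asks=[#6:4@100]
After op 7 [order #7] limit_sell(price=100, qty=5): fills=none; bids=[-] asks=[#6:4@100 #7:5@100]

Answer: BIDS (highest first):
  (empty)
ASKS (lowest first):
  #6: 4@100
  #7: 5@100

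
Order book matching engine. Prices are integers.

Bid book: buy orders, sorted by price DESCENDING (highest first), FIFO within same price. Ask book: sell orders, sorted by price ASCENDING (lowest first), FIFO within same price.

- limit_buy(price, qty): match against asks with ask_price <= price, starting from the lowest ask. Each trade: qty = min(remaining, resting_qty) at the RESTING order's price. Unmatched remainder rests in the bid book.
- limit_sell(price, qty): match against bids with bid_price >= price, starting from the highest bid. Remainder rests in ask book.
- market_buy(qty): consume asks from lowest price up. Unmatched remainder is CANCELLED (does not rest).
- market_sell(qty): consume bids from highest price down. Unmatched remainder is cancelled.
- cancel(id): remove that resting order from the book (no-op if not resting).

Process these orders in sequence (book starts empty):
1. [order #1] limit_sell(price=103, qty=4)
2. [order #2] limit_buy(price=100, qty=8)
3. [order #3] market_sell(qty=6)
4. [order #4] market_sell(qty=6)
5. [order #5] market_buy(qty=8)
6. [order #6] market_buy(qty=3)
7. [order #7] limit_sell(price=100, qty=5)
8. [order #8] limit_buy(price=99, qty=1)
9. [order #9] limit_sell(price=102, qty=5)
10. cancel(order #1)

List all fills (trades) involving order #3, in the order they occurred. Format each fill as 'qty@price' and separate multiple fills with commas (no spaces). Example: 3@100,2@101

Answer: 6@100

Derivation:
After op 1 [order #1] limit_sell(price=103, qty=4): fills=none; bids=[-] asks=[#1:4@103]
After op 2 [order #2] limit_buy(price=100, qty=8): fills=none; bids=[#2:8@100] asks=[#1:4@103]
After op 3 [order #3] market_sell(qty=6): fills=#2x#3:6@100; bids=[#2:2@100] asks=[#1:4@103]
After op 4 [order #4] market_sell(qty=6): fills=#2x#4:2@100; bids=[-] asks=[#1:4@103]
After op 5 [order #5] market_buy(qty=8): fills=#5x#1:4@103; bids=[-] asks=[-]
After op 6 [order #6] market_buy(qty=3): fills=none; bids=[-] asks=[-]
After op 7 [order #7] limit_sell(price=100, qty=5): fills=none; bids=[-] asks=[#7:5@100]
After op 8 [order #8] limit_buy(price=99, qty=1): fills=none; bids=[#8:1@99] asks=[#7:5@100]
After op 9 [order #9] limit_sell(price=102, qty=5): fills=none; bids=[#8:1@99] asks=[#7:5@100 #9:5@102]
After op 10 cancel(order #1): fills=none; bids=[#8:1@99] asks=[#7:5@100 #9:5@102]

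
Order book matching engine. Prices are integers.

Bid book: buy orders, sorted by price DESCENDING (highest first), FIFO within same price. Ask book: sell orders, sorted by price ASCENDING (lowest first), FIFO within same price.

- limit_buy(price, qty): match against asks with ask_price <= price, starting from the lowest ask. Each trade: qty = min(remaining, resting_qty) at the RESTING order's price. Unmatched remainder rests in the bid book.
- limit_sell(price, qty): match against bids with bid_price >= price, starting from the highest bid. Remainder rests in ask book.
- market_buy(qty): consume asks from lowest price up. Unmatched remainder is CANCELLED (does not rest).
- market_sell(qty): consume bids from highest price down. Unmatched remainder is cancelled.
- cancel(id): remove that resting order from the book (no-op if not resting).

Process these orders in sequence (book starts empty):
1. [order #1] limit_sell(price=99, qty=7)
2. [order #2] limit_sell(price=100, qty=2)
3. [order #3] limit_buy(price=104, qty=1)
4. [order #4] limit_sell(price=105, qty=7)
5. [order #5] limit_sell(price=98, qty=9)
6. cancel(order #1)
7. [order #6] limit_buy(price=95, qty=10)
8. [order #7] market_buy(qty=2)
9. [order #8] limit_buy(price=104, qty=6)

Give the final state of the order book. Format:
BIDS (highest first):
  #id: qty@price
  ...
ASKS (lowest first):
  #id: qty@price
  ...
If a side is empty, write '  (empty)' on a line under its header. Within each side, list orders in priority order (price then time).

After op 1 [order #1] limit_sell(price=99, qty=7): fills=none; bids=[-] asks=[#1:7@99]
After op 2 [order #2] limit_sell(price=100, qty=2): fills=none; bids=[-] asks=[#1:7@99 #2:2@100]
After op 3 [order #3] limit_buy(price=104, qty=1): fills=#3x#1:1@99; bids=[-] asks=[#1:6@99 #2:2@100]
After op 4 [order #4] limit_sell(price=105, qty=7): fills=none; bids=[-] asks=[#1:6@99 #2:2@100 #4:7@105]
After op 5 [order #5] limit_sell(price=98, qty=9): fills=none; bids=[-] asks=[#5:9@98 #1:6@99 #2:2@100 #4:7@105]
After op 6 cancel(order #1): fills=none; bids=[-] asks=[#5:9@98 #2:2@100 #4:7@105]
After op 7 [order #6] limit_buy(price=95, qty=10): fills=none; bids=[#6:10@95] asks=[#5:9@98 #2:2@100 #4:7@105]
After op 8 [order #7] market_buy(qty=2): fills=#7x#5:2@98; bids=[#6:10@95] asks=[#5:7@98 #2:2@100 #4:7@105]
After op 9 [order #8] limit_buy(price=104, qty=6): fills=#8x#5:6@98; bids=[#6:10@95] asks=[#5:1@98 #2:2@100 #4:7@105]

Answer: BIDS (highest first):
  #6: 10@95
ASKS (lowest first):
  #5: 1@98
  #2: 2@100
  #4: 7@105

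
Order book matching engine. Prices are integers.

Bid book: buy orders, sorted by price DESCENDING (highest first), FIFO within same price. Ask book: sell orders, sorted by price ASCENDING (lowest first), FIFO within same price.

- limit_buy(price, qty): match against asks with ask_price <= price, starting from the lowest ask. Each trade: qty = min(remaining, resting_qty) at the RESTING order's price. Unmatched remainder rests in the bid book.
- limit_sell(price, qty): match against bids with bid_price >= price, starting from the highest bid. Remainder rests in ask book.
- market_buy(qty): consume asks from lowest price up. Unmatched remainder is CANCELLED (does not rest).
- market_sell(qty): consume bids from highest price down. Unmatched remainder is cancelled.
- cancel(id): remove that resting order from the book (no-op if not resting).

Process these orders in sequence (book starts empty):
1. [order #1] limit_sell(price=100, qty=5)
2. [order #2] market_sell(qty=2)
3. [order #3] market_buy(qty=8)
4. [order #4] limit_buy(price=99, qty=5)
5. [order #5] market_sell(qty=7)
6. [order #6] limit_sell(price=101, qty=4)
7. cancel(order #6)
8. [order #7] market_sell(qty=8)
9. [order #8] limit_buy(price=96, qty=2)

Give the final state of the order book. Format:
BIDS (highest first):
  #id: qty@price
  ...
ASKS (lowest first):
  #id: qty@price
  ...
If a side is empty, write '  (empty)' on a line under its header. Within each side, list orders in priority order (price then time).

Answer: BIDS (highest first):
  #8: 2@96
ASKS (lowest first):
  (empty)

Derivation:
After op 1 [order #1] limit_sell(price=100, qty=5): fills=none; bids=[-] asks=[#1:5@100]
After op 2 [order #2] market_sell(qty=2): fills=none; bids=[-] asks=[#1:5@100]
After op 3 [order #3] market_buy(qty=8): fills=#3x#1:5@100; bids=[-] asks=[-]
After op 4 [order #4] limit_buy(price=99, qty=5): fills=none; bids=[#4:5@99] asks=[-]
After op 5 [order #5] market_sell(qty=7): fills=#4x#5:5@99; bids=[-] asks=[-]
After op 6 [order #6] limit_sell(price=101, qty=4): fills=none; bids=[-] asks=[#6:4@101]
After op 7 cancel(order #6): fills=none; bids=[-] asks=[-]
After op 8 [order #7] market_sell(qty=8): fills=none; bids=[-] asks=[-]
After op 9 [order #8] limit_buy(price=96, qty=2): fills=none; bids=[#8:2@96] asks=[-]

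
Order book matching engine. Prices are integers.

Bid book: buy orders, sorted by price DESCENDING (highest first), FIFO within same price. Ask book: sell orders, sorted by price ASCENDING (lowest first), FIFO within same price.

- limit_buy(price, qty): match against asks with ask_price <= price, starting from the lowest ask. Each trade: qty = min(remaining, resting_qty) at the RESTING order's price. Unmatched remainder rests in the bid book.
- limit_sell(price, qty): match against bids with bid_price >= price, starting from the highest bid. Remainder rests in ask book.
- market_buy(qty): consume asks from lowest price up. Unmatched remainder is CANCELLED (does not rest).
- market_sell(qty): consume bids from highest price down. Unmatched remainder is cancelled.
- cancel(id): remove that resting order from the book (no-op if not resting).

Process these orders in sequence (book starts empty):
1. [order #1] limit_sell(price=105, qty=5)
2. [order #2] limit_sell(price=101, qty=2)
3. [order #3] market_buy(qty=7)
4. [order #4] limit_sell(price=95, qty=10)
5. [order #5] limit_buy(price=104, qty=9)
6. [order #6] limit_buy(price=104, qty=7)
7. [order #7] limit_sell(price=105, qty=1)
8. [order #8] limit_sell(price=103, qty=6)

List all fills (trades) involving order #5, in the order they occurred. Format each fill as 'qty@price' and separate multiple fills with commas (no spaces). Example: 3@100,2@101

Answer: 9@95

Derivation:
After op 1 [order #1] limit_sell(price=105, qty=5): fills=none; bids=[-] asks=[#1:5@105]
After op 2 [order #2] limit_sell(price=101, qty=2): fills=none; bids=[-] asks=[#2:2@101 #1:5@105]
After op 3 [order #3] market_buy(qty=7): fills=#3x#2:2@101 #3x#1:5@105; bids=[-] asks=[-]
After op 4 [order #4] limit_sell(price=95, qty=10): fills=none; bids=[-] asks=[#4:10@95]
After op 5 [order #5] limit_buy(price=104, qty=9): fills=#5x#4:9@95; bids=[-] asks=[#4:1@95]
After op 6 [order #6] limit_buy(price=104, qty=7): fills=#6x#4:1@95; bids=[#6:6@104] asks=[-]
After op 7 [order #7] limit_sell(price=105, qty=1): fills=none; bids=[#6:6@104] asks=[#7:1@105]
After op 8 [order #8] limit_sell(price=103, qty=6): fills=#6x#8:6@104; bids=[-] asks=[#7:1@105]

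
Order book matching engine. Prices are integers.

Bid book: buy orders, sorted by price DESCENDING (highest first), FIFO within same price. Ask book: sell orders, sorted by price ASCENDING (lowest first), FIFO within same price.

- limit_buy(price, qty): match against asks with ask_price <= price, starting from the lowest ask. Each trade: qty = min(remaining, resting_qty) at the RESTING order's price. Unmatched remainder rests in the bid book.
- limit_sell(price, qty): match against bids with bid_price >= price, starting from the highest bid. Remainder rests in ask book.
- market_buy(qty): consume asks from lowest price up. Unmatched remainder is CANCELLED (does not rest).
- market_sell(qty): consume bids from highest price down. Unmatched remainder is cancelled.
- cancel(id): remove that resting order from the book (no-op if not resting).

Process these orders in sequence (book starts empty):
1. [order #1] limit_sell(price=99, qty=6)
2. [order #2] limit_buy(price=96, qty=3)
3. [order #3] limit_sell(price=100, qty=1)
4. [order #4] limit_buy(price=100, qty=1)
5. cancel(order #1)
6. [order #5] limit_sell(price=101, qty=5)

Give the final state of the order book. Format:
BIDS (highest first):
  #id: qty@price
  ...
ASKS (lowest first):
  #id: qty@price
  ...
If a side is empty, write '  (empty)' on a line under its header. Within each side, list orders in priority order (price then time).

After op 1 [order #1] limit_sell(price=99, qty=6): fills=none; bids=[-] asks=[#1:6@99]
After op 2 [order #2] limit_buy(price=96, qty=3): fills=none; bids=[#2:3@96] asks=[#1:6@99]
After op 3 [order #3] limit_sell(price=100, qty=1): fills=none; bids=[#2:3@96] asks=[#1:6@99 #3:1@100]
After op 4 [order #4] limit_buy(price=100, qty=1): fills=#4x#1:1@99; bids=[#2:3@96] asks=[#1:5@99 #3:1@100]
After op 5 cancel(order #1): fills=none; bids=[#2:3@96] asks=[#3:1@100]
After op 6 [order #5] limit_sell(price=101, qty=5): fills=none; bids=[#2:3@96] asks=[#3:1@100 #5:5@101]

Answer: BIDS (highest first):
  #2: 3@96
ASKS (lowest first):
  #3: 1@100
  #5: 5@101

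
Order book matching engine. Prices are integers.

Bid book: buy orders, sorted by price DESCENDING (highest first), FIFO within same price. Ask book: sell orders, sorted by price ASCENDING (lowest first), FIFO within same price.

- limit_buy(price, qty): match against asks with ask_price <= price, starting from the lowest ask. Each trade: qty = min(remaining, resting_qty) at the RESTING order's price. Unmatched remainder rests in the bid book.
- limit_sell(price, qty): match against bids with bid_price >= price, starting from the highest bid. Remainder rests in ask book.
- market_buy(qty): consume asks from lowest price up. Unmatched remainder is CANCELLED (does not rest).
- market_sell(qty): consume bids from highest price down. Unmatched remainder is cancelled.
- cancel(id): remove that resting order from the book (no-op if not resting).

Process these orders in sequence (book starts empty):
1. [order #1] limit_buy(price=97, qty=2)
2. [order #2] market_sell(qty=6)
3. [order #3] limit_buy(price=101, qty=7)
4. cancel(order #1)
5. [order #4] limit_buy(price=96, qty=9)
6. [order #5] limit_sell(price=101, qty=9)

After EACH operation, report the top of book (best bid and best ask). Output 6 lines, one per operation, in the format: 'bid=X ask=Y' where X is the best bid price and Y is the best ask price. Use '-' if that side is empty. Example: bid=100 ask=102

After op 1 [order #1] limit_buy(price=97, qty=2): fills=none; bids=[#1:2@97] asks=[-]
After op 2 [order #2] market_sell(qty=6): fills=#1x#2:2@97; bids=[-] asks=[-]
After op 3 [order #3] limit_buy(price=101, qty=7): fills=none; bids=[#3:7@101] asks=[-]
After op 4 cancel(order #1): fills=none; bids=[#3:7@101] asks=[-]
After op 5 [order #4] limit_buy(price=96, qty=9): fills=none; bids=[#3:7@101 #4:9@96] asks=[-]
After op 6 [order #5] limit_sell(price=101, qty=9): fills=#3x#5:7@101; bids=[#4:9@96] asks=[#5:2@101]

Answer: bid=97 ask=-
bid=- ask=-
bid=101 ask=-
bid=101 ask=-
bid=101 ask=-
bid=96 ask=101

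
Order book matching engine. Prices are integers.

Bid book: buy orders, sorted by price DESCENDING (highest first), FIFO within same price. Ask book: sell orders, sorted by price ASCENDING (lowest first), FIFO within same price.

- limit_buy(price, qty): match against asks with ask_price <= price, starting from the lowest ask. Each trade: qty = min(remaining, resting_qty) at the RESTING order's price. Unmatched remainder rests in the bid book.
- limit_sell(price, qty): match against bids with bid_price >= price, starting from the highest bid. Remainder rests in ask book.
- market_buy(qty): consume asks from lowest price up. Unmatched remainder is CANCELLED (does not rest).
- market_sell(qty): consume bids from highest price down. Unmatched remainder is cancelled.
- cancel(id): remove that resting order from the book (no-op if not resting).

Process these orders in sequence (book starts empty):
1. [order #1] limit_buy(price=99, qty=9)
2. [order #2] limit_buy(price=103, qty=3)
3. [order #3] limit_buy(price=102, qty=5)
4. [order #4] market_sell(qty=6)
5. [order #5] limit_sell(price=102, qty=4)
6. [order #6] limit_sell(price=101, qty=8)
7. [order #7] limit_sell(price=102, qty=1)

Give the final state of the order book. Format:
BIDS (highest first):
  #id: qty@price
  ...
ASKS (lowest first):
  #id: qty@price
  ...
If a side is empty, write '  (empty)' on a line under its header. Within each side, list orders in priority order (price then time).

Answer: BIDS (highest first):
  #1: 9@99
ASKS (lowest first):
  #6: 8@101
  #5: 2@102
  #7: 1@102

Derivation:
After op 1 [order #1] limit_buy(price=99, qty=9): fills=none; bids=[#1:9@99] asks=[-]
After op 2 [order #2] limit_buy(price=103, qty=3): fills=none; bids=[#2:3@103 #1:9@99] asks=[-]
After op 3 [order #3] limit_buy(price=102, qty=5): fills=none; bids=[#2:3@103 #3:5@102 #1:9@99] asks=[-]
After op 4 [order #4] market_sell(qty=6): fills=#2x#4:3@103 #3x#4:3@102; bids=[#3:2@102 #1:9@99] asks=[-]
After op 5 [order #5] limit_sell(price=102, qty=4): fills=#3x#5:2@102; bids=[#1:9@99] asks=[#5:2@102]
After op 6 [order #6] limit_sell(price=101, qty=8): fills=none; bids=[#1:9@99] asks=[#6:8@101 #5:2@102]
After op 7 [order #7] limit_sell(price=102, qty=1): fills=none; bids=[#1:9@99] asks=[#6:8@101 #5:2@102 #7:1@102]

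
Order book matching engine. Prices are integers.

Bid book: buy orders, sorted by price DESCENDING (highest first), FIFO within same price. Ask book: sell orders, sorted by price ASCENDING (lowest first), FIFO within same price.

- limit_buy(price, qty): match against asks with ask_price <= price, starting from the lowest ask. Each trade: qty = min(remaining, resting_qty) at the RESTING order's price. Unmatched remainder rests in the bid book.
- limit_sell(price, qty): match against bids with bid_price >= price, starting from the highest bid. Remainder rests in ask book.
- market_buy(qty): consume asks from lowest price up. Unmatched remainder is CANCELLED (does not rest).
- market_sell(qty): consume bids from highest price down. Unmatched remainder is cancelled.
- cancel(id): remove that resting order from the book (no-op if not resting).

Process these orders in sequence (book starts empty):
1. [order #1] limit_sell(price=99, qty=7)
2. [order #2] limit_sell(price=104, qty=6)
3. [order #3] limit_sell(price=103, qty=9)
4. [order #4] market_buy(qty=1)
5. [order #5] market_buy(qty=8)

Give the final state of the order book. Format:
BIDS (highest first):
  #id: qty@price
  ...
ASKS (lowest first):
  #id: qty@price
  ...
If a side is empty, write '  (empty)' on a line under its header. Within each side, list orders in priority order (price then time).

After op 1 [order #1] limit_sell(price=99, qty=7): fills=none; bids=[-] asks=[#1:7@99]
After op 2 [order #2] limit_sell(price=104, qty=6): fills=none; bids=[-] asks=[#1:7@99 #2:6@104]
After op 3 [order #3] limit_sell(price=103, qty=9): fills=none; bids=[-] asks=[#1:7@99 #3:9@103 #2:6@104]
After op 4 [order #4] market_buy(qty=1): fills=#4x#1:1@99; bids=[-] asks=[#1:6@99 #3:9@103 #2:6@104]
After op 5 [order #5] market_buy(qty=8): fills=#5x#1:6@99 #5x#3:2@103; bids=[-] asks=[#3:7@103 #2:6@104]

Answer: BIDS (highest first):
  (empty)
ASKS (lowest first):
  #3: 7@103
  #2: 6@104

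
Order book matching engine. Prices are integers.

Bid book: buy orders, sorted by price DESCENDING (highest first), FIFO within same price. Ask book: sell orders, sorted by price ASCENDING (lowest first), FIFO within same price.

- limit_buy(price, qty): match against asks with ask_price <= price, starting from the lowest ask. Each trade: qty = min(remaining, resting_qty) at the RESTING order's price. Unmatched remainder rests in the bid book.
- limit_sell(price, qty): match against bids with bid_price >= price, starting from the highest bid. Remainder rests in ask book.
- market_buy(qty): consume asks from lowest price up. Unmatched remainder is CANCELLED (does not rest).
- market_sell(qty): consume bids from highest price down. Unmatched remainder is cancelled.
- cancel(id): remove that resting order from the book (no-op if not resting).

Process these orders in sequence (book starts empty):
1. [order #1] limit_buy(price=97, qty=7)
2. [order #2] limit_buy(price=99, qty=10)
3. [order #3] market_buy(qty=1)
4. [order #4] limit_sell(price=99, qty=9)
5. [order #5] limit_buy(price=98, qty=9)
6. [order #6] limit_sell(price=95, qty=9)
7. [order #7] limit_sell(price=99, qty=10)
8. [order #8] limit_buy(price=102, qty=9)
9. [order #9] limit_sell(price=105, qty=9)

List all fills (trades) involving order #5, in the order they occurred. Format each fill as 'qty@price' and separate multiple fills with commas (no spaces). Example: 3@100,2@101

Answer: 8@98

Derivation:
After op 1 [order #1] limit_buy(price=97, qty=7): fills=none; bids=[#1:7@97] asks=[-]
After op 2 [order #2] limit_buy(price=99, qty=10): fills=none; bids=[#2:10@99 #1:7@97] asks=[-]
After op 3 [order #3] market_buy(qty=1): fills=none; bids=[#2:10@99 #1:7@97] asks=[-]
After op 4 [order #4] limit_sell(price=99, qty=9): fills=#2x#4:9@99; bids=[#2:1@99 #1:7@97] asks=[-]
After op 5 [order #5] limit_buy(price=98, qty=9): fills=none; bids=[#2:1@99 #5:9@98 #1:7@97] asks=[-]
After op 6 [order #6] limit_sell(price=95, qty=9): fills=#2x#6:1@99 #5x#6:8@98; bids=[#5:1@98 #1:7@97] asks=[-]
After op 7 [order #7] limit_sell(price=99, qty=10): fills=none; bids=[#5:1@98 #1:7@97] asks=[#7:10@99]
After op 8 [order #8] limit_buy(price=102, qty=9): fills=#8x#7:9@99; bids=[#5:1@98 #1:7@97] asks=[#7:1@99]
After op 9 [order #9] limit_sell(price=105, qty=9): fills=none; bids=[#5:1@98 #1:7@97] asks=[#7:1@99 #9:9@105]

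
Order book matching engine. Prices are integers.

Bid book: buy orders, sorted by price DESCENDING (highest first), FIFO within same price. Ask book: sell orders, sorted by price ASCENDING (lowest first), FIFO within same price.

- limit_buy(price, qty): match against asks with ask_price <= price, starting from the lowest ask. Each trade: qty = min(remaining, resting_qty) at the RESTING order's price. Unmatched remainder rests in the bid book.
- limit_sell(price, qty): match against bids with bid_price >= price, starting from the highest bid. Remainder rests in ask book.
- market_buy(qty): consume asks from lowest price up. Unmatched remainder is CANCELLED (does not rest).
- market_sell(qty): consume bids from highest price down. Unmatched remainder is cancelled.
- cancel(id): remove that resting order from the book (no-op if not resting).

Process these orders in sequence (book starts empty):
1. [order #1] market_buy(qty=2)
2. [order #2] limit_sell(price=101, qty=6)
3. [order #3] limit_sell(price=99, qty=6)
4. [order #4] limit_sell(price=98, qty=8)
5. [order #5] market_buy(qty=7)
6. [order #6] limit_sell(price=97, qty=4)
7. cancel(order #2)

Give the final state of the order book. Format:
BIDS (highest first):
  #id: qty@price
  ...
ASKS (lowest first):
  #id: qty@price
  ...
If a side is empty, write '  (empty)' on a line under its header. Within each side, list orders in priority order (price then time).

After op 1 [order #1] market_buy(qty=2): fills=none; bids=[-] asks=[-]
After op 2 [order #2] limit_sell(price=101, qty=6): fills=none; bids=[-] asks=[#2:6@101]
After op 3 [order #3] limit_sell(price=99, qty=6): fills=none; bids=[-] asks=[#3:6@99 #2:6@101]
After op 4 [order #4] limit_sell(price=98, qty=8): fills=none; bids=[-] asks=[#4:8@98 #3:6@99 #2:6@101]
After op 5 [order #5] market_buy(qty=7): fills=#5x#4:7@98; bids=[-] asks=[#4:1@98 #3:6@99 #2:6@101]
After op 6 [order #6] limit_sell(price=97, qty=4): fills=none; bids=[-] asks=[#6:4@97 #4:1@98 #3:6@99 #2:6@101]
After op 7 cancel(order #2): fills=none; bids=[-] asks=[#6:4@97 #4:1@98 #3:6@99]

Answer: BIDS (highest first):
  (empty)
ASKS (lowest first):
  #6: 4@97
  #4: 1@98
  #3: 6@99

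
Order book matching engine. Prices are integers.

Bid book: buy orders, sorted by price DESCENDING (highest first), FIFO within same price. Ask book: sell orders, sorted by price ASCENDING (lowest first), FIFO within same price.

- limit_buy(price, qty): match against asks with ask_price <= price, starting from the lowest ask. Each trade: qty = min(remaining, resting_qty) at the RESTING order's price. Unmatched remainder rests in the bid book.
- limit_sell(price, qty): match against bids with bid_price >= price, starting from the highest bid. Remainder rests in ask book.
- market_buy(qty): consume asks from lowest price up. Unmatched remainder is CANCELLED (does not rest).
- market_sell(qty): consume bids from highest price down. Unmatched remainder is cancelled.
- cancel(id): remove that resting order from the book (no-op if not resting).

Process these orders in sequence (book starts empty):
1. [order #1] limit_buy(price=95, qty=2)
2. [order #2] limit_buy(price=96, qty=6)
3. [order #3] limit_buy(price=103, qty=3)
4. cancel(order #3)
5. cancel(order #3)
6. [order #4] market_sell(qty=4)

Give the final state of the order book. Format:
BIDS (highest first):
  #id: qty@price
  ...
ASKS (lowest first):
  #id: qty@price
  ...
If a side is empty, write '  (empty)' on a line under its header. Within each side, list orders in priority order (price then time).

After op 1 [order #1] limit_buy(price=95, qty=2): fills=none; bids=[#1:2@95] asks=[-]
After op 2 [order #2] limit_buy(price=96, qty=6): fills=none; bids=[#2:6@96 #1:2@95] asks=[-]
After op 3 [order #3] limit_buy(price=103, qty=3): fills=none; bids=[#3:3@103 #2:6@96 #1:2@95] asks=[-]
After op 4 cancel(order #3): fills=none; bids=[#2:6@96 #1:2@95] asks=[-]
After op 5 cancel(order #3): fills=none; bids=[#2:6@96 #1:2@95] asks=[-]
After op 6 [order #4] market_sell(qty=4): fills=#2x#4:4@96; bids=[#2:2@96 #1:2@95] asks=[-]

Answer: BIDS (highest first):
  #2: 2@96
  #1: 2@95
ASKS (lowest first):
  (empty)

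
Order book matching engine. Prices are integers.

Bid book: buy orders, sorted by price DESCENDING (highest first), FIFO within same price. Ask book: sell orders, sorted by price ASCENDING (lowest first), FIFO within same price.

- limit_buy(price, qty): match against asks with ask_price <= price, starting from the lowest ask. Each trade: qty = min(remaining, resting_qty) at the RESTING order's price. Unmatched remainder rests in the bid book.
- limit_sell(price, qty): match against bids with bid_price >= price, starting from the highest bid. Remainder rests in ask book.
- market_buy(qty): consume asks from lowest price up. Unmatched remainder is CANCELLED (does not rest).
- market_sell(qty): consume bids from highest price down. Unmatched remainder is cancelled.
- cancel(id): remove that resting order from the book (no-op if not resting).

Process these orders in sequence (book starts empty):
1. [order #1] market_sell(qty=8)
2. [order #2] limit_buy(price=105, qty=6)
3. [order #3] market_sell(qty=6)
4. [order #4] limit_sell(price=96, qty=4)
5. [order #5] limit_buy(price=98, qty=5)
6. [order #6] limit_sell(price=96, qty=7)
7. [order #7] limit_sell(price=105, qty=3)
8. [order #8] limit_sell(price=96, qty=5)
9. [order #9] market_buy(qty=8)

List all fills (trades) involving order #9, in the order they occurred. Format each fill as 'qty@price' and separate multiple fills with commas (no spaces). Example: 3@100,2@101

After op 1 [order #1] market_sell(qty=8): fills=none; bids=[-] asks=[-]
After op 2 [order #2] limit_buy(price=105, qty=6): fills=none; bids=[#2:6@105] asks=[-]
After op 3 [order #3] market_sell(qty=6): fills=#2x#3:6@105; bids=[-] asks=[-]
After op 4 [order #4] limit_sell(price=96, qty=4): fills=none; bids=[-] asks=[#4:4@96]
After op 5 [order #5] limit_buy(price=98, qty=5): fills=#5x#4:4@96; bids=[#5:1@98] asks=[-]
After op 6 [order #6] limit_sell(price=96, qty=7): fills=#5x#6:1@98; bids=[-] asks=[#6:6@96]
After op 7 [order #7] limit_sell(price=105, qty=3): fills=none; bids=[-] asks=[#6:6@96 #7:3@105]
After op 8 [order #8] limit_sell(price=96, qty=5): fills=none; bids=[-] asks=[#6:6@96 #8:5@96 #7:3@105]
After op 9 [order #9] market_buy(qty=8): fills=#9x#6:6@96 #9x#8:2@96; bids=[-] asks=[#8:3@96 #7:3@105]

Answer: 6@96,2@96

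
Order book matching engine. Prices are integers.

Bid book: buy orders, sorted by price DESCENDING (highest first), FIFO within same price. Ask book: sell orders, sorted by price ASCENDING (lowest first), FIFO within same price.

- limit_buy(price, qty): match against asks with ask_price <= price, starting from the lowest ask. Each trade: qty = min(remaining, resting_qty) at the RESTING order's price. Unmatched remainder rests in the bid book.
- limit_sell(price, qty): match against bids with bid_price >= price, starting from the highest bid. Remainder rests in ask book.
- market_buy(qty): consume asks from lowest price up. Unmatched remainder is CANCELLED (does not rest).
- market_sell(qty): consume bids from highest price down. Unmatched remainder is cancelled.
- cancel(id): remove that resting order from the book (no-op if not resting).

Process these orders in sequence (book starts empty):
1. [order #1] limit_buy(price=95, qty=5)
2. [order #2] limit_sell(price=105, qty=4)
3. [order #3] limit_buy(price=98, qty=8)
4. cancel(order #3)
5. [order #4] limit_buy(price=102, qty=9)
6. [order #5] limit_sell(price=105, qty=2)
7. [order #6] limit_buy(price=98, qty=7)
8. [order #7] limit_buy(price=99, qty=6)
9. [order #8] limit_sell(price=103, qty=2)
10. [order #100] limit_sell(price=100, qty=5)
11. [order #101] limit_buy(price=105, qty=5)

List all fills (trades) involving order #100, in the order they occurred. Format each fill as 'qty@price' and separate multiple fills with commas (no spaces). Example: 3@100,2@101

After op 1 [order #1] limit_buy(price=95, qty=5): fills=none; bids=[#1:5@95] asks=[-]
After op 2 [order #2] limit_sell(price=105, qty=4): fills=none; bids=[#1:5@95] asks=[#2:4@105]
After op 3 [order #3] limit_buy(price=98, qty=8): fills=none; bids=[#3:8@98 #1:5@95] asks=[#2:4@105]
After op 4 cancel(order #3): fills=none; bids=[#1:5@95] asks=[#2:4@105]
After op 5 [order #4] limit_buy(price=102, qty=9): fills=none; bids=[#4:9@102 #1:5@95] asks=[#2:4@105]
After op 6 [order #5] limit_sell(price=105, qty=2): fills=none; bids=[#4:9@102 #1:5@95] asks=[#2:4@105 #5:2@105]
After op 7 [order #6] limit_buy(price=98, qty=7): fills=none; bids=[#4:9@102 #6:7@98 #1:5@95] asks=[#2:4@105 #5:2@105]
After op 8 [order #7] limit_buy(price=99, qty=6): fills=none; bids=[#4:9@102 #7:6@99 #6:7@98 #1:5@95] asks=[#2:4@105 #5:2@105]
After op 9 [order #8] limit_sell(price=103, qty=2): fills=none; bids=[#4:9@102 #7:6@99 #6:7@98 #1:5@95] asks=[#8:2@103 #2:4@105 #5:2@105]
After op 10 [order #100] limit_sell(price=100, qty=5): fills=#4x#100:5@102; bids=[#4:4@102 #7:6@99 #6:7@98 #1:5@95] asks=[#8:2@103 #2:4@105 #5:2@105]
After op 11 [order #101] limit_buy(price=105, qty=5): fills=#101x#8:2@103 #101x#2:3@105; bids=[#4:4@102 #7:6@99 #6:7@98 #1:5@95] asks=[#2:1@105 #5:2@105]

Answer: 5@102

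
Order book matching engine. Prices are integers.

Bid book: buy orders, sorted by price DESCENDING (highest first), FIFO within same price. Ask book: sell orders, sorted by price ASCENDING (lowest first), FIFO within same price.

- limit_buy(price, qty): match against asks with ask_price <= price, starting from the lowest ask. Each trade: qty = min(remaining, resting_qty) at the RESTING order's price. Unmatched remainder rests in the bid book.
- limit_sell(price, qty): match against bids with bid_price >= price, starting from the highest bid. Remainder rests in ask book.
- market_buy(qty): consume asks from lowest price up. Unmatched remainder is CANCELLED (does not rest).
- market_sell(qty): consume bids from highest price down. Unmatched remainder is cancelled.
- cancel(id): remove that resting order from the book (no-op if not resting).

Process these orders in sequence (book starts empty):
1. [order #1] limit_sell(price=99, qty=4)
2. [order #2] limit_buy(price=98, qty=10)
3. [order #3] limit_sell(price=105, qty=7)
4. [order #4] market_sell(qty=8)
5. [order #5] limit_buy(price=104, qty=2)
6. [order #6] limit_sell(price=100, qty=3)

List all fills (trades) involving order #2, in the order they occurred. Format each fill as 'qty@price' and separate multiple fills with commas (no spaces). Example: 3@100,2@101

Answer: 8@98

Derivation:
After op 1 [order #1] limit_sell(price=99, qty=4): fills=none; bids=[-] asks=[#1:4@99]
After op 2 [order #2] limit_buy(price=98, qty=10): fills=none; bids=[#2:10@98] asks=[#1:4@99]
After op 3 [order #3] limit_sell(price=105, qty=7): fills=none; bids=[#2:10@98] asks=[#1:4@99 #3:7@105]
After op 4 [order #4] market_sell(qty=8): fills=#2x#4:8@98; bids=[#2:2@98] asks=[#1:4@99 #3:7@105]
After op 5 [order #5] limit_buy(price=104, qty=2): fills=#5x#1:2@99; bids=[#2:2@98] asks=[#1:2@99 #3:7@105]
After op 6 [order #6] limit_sell(price=100, qty=3): fills=none; bids=[#2:2@98] asks=[#1:2@99 #6:3@100 #3:7@105]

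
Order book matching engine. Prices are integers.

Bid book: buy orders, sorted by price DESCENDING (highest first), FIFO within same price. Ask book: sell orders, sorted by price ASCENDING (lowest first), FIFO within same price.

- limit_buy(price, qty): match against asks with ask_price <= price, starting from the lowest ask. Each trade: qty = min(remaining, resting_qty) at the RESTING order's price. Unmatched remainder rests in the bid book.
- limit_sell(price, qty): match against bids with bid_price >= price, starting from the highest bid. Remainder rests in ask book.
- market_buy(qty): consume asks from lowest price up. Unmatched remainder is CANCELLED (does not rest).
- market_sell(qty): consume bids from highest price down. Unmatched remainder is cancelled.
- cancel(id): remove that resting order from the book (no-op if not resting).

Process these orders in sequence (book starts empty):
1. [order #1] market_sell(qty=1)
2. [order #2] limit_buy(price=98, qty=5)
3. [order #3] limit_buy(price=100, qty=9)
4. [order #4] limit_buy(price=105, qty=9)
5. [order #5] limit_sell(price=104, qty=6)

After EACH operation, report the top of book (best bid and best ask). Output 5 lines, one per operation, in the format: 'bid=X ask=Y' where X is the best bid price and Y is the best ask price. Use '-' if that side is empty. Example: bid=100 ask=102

Answer: bid=- ask=-
bid=98 ask=-
bid=100 ask=-
bid=105 ask=-
bid=105 ask=-

Derivation:
After op 1 [order #1] market_sell(qty=1): fills=none; bids=[-] asks=[-]
After op 2 [order #2] limit_buy(price=98, qty=5): fills=none; bids=[#2:5@98] asks=[-]
After op 3 [order #3] limit_buy(price=100, qty=9): fills=none; bids=[#3:9@100 #2:5@98] asks=[-]
After op 4 [order #4] limit_buy(price=105, qty=9): fills=none; bids=[#4:9@105 #3:9@100 #2:5@98] asks=[-]
After op 5 [order #5] limit_sell(price=104, qty=6): fills=#4x#5:6@105; bids=[#4:3@105 #3:9@100 #2:5@98] asks=[-]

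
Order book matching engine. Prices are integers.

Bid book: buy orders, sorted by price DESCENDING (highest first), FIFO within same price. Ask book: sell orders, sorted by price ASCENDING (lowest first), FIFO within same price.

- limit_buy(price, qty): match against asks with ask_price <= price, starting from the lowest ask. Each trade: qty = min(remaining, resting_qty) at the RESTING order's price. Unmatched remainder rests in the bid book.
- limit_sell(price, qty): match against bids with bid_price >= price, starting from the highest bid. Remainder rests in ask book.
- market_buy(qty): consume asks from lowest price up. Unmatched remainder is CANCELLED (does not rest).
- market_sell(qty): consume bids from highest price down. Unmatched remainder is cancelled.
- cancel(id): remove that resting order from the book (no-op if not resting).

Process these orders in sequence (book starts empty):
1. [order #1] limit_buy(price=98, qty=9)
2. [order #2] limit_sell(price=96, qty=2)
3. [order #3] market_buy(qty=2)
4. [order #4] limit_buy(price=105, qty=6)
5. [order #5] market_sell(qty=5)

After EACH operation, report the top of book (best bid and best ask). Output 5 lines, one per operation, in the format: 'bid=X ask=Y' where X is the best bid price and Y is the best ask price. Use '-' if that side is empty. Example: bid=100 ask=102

After op 1 [order #1] limit_buy(price=98, qty=9): fills=none; bids=[#1:9@98] asks=[-]
After op 2 [order #2] limit_sell(price=96, qty=2): fills=#1x#2:2@98; bids=[#1:7@98] asks=[-]
After op 3 [order #3] market_buy(qty=2): fills=none; bids=[#1:7@98] asks=[-]
After op 4 [order #4] limit_buy(price=105, qty=6): fills=none; bids=[#4:6@105 #1:7@98] asks=[-]
After op 5 [order #5] market_sell(qty=5): fills=#4x#5:5@105; bids=[#4:1@105 #1:7@98] asks=[-]

Answer: bid=98 ask=-
bid=98 ask=-
bid=98 ask=-
bid=105 ask=-
bid=105 ask=-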